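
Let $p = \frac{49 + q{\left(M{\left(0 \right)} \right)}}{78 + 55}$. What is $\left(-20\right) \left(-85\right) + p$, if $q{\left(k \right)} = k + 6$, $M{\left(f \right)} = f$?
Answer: $\frac{226155}{133} \approx 1700.4$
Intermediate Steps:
$q{\left(k \right)} = 6 + k$
$p = \frac{55}{133}$ ($p = \frac{49 + \left(6 + 0\right)}{78 + 55} = \frac{49 + 6}{133} = 55 \cdot \frac{1}{133} = \frac{55}{133} \approx 0.41353$)
$\left(-20\right) \left(-85\right) + p = \left(-20\right) \left(-85\right) + \frac{55}{133} = 1700 + \frac{55}{133} = \frac{226155}{133}$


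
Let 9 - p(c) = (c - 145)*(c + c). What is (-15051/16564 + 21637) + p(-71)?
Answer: -149521715/16564 ≈ -9026.9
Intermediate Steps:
p(c) = 9 - 2*c*(-145 + c) (p(c) = 9 - (c - 145)*(c + c) = 9 - (-145 + c)*2*c = 9 - 2*c*(-145 + c))
(-15051/16564 + 21637) + p(-71) = (-15051/16564 + 21637) + (9 - 2*(-71)**2 + 290*(-71)) = (-15051*1/16564 + 21637) + (9 - 2*5041 - 20590) = (-15051/16564 + 21637) + (9 - 10082 - 20590) = 358380217/16564 - 30663 = -149521715/16564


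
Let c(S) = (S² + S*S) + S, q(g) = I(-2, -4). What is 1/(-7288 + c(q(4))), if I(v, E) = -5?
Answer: -1/7243 ≈ -0.00013806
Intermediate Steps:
q(g) = -5
c(S) = S + 2*S² (c(S) = (S² + S²) + S = 2*S² + S = S + 2*S²)
1/(-7288 + c(q(4))) = 1/(-7288 - 5*(1 + 2*(-5))) = 1/(-7288 - 5*(1 - 10)) = 1/(-7288 - 5*(-9)) = 1/(-7288 + 45) = 1/(-7243) = -1/7243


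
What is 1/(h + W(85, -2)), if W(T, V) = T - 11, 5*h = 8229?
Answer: 5/8599 ≈ 0.00058146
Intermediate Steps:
h = 8229/5 (h = (1/5)*8229 = 8229/5 ≈ 1645.8)
W(T, V) = -11 + T
1/(h + W(85, -2)) = 1/(8229/5 + (-11 + 85)) = 1/(8229/5 + 74) = 1/(8599/5) = 5/8599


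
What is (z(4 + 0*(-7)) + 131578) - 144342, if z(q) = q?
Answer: -12760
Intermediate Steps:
(z(4 + 0*(-7)) + 131578) - 144342 = ((4 + 0*(-7)) + 131578) - 144342 = ((4 + 0) + 131578) - 144342 = (4 + 131578) - 144342 = 131582 - 144342 = -12760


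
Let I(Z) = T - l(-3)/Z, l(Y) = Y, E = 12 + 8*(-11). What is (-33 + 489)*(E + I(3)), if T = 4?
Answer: -32376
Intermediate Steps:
E = -76 (E = 12 - 88 = -76)
I(Z) = 4 + 3/Z (I(Z) = 4 - (-3)/Z = 4 + 3/Z)
(-33 + 489)*(E + I(3)) = (-33 + 489)*(-76 + (4 + 3/3)) = 456*(-76 + (4 + 3*(1/3))) = 456*(-76 + (4 + 1)) = 456*(-76 + 5) = 456*(-71) = -32376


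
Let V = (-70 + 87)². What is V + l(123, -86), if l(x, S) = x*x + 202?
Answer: 15620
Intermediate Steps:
l(x, S) = 202 + x² (l(x, S) = x² + 202 = 202 + x²)
V = 289 (V = 17² = 289)
V + l(123, -86) = 289 + (202 + 123²) = 289 + (202 + 15129) = 289 + 15331 = 15620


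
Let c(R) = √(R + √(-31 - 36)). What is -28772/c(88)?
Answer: -28772/√(88 + I*√67) ≈ -3057.2 + 141.88*I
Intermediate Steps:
c(R) = √(R + I*√67) (c(R) = √(R + √(-67)) = √(R + I*√67))
-28772/c(88) = -28772/√(88 + I*√67)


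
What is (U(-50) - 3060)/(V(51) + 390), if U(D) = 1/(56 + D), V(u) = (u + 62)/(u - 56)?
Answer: -8345/1002 ≈ -8.3283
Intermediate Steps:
V(u) = (62 + u)/(-56 + u)
(U(-50) - 3060)/(V(51) + 390) = (1/(56 - 50) - 3060)/((62 + 51)/(-56 + 51) + 390) = (1/6 - 3060)/(113/(-5) + 390) = (⅙ - 3060)/(-⅕*113 + 390) = -18359/(6*(-113/5 + 390)) = -18359/(6*1837/5) = -18359/6*5/1837 = -8345/1002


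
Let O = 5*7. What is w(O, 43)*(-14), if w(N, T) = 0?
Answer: 0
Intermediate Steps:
O = 35
w(O, 43)*(-14) = 0*(-14) = 0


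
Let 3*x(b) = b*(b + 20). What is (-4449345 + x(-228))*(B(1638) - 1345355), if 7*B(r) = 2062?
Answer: 41743626241151/7 ≈ 5.9634e+12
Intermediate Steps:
B(r) = 2062/7 (B(r) = (⅐)*2062 = 2062/7)
x(b) = b*(20 + b)/3 (x(b) = (b*(b + 20))/3 = (b*(20 + b))/3 = b*(20 + b)/3)
(-4449345 + x(-228))*(B(1638) - 1345355) = (-4449345 + (⅓)*(-228)*(20 - 228))*(2062/7 - 1345355) = (-4449345 + (⅓)*(-228)*(-208))*(-9415423/7) = (-4449345 + 15808)*(-9415423/7) = -4433537*(-9415423/7) = 41743626241151/7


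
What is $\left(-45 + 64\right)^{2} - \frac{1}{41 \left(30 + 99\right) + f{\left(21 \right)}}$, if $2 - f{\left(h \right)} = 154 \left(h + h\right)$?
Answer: $\frac{424898}{1177} \approx 361.0$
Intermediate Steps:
$f{\left(h \right)} = 2 - 308 h$ ($f{\left(h \right)} = 2 - 154 \left(h + h\right) = 2 - 154 \cdot 2 h = 2 - 308 h$)
$\left(-45 + 64\right)^{2} - \frac{1}{41 \left(30 + 99\right) + f{\left(21 \right)}} = \left(-45 + 64\right)^{2} - \frac{1}{41 \left(30 + 99\right) + \left(2 - 6468\right)} = 19^{2} - \frac{1}{41 \cdot 129 + \left(2 - 6468\right)} = 361 - \frac{1}{5289 - 6466} = 361 - \frac{1}{-1177} = 361 - - \frac{1}{1177} = 361 + \frac{1}{1177} = \frac{424898}{1177}$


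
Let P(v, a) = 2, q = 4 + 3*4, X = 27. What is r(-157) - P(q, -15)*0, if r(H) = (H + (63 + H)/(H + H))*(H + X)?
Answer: 3198260/157 ≈ 20371.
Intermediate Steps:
q = 16 (q = 4 + 12 = 16)
r(H) = (27 + H)*(H + (63 + H)/(2*H)) (r(H) = (H + (63 + H)/(H + H))*(H + 27) = (H + (63 + H)/((2*H)))*(27 + H) = (H + (63 + H)*(1/(2*H)))*(27 + H) = (H + (63 + H)/(2*H))*(27 + H) = (27 + H)*(H + (63 + H)/(2*H)))
r(-157) - P(q, -15)*0 = (45 + (-157)² + (55/2)*(-157) + (1701/2)/(-157)) - 2*0 = (45 + 24649 - 8635/2 + (1701/2)*(-1/157)) - 1*0 = (45 + 24649 - 8635/2 - 1701/314) + 0 = 3198260/157 + 0 = 3198260/157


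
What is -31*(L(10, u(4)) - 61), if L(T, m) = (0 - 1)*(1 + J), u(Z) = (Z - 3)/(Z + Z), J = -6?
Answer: 1736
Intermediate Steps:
u(Z) = (-3 + Z)/(2*Z) (u(Z) = (-3 + Z)/((2*Z)) = (-3 + Z)*(1/(2*Z)) = (-3 + Z)/(2*Z))
L(T, m) = 5 (L(T, m) = (0 - 1)*(1 - 6) = -1*(-5) = 5)
-31*(L(10, u(4)) - 61) = -31*(5 - 61) = -31*(-56) = 1736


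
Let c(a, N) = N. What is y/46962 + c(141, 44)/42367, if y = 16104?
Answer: 114057416/331606509 ≈ 0.34395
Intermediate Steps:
y/46962 + c(141, 44)/42367 = 16104/46962 + 44/42367 = 16104*(1/46962) + 44*(1/42367) = 2684/7827 + 44/42367 = 114057416/331606509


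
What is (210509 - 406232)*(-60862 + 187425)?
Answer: -24771290049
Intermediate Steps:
(210509 - 406232)*(-60862 + 187425) = -195723*126563 = -24771290049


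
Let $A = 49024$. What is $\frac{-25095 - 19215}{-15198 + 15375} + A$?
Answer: $\frac{2877646}{59} \approx 48774.0$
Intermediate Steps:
$\frac{-25095 - 19215}{-15198 + 15375} + A = \frac{-25095 - 19215}{-15198 + 15375} + 49024 = - \frac{44310}{177} + 49024 = \left(-44310\right) \frac{1}{177} + 49024 = - \frac{14770}{59} + 49024 = \frac{2877646}{59}$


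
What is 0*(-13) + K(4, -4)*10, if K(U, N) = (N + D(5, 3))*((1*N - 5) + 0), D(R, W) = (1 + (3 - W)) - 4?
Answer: 630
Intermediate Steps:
D(R, W) = -W (D(R, W) = (4 - W) - 4 = -W)
K(U, N) = (-5 + N)*(-3 + N) (K(U, N) = (N - 1*3)*((1*N - 5) + 0) = (N - 3)*((N - 5) + 0) = (-3 + N)*((-5 + N) + 0) = (-3 + N)*(-5 + N) = (-5 + N)*(-3 + N))
0*(-13) + K(4, -4)*10 = 0*(-13) + (15 + (-4)² - 8*(-4))*10 = 0 + (15 + 16 + 32)*10 = 0 + 63*10 = 0 + 630 = 630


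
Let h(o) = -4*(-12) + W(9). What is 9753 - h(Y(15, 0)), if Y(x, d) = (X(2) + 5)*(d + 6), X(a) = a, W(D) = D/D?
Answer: 9704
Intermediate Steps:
W(D) = 1
Y(x, d) = 42 + 7*d (Y(x, d) = (2 + 5)*(d + 6) = 7*(6 + d) = 42 + 7*d)
h(o) = 49 (h(o) = -4*(-12) + 1 = 48 + 1 = 49)
9753 - h(Y(15, 0)) = 9753 - 1*49 = 9753 - 49 = 9704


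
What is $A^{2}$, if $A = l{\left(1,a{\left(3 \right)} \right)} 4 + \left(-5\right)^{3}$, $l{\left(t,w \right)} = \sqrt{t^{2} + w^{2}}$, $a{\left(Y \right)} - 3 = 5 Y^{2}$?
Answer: $52505 - 1000 \sqrt{2305} \approx 4494.6$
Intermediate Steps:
$a{\left(Y \right)} = 3 + 5 Y^{2}$
$A = -125 + 4 \sqrt{2305}$ ($A = \sqrt{1^{2} + \left(3 + 5 \cdot 3^{2}\right)^{2}} \cdot 4 + \left(-5\right)^{3} = \sqrt{1 + \left(3 + 5 \cdot 9\right)^{2}} \cdot 4 - 125 = \sqrt{1 + \left(3 + 45\right)^{2}} \cdot 4 - 125 = \sqrt{1 + 48^{2}} \cdot 4 - 125 = \sqrt{1 + 2304} \cdot 4 - 125 = \sqrt{2305} \cdot 4 - 125 = 4 \sqrt{2305} - 125 = -125 + 4 \sqrt{2305} \approx 67.042$)
$A^{2} = \left(-125 + 4 \sqrt{2305}\right)^{2}$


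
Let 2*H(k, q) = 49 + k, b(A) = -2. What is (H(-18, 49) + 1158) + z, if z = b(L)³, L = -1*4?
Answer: 2331/2 ≈ 1165.5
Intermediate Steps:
L = -4
H(k, q) = 49/2 + k/2 (H(k, q) = (49 + k)/2 = 49/2 + k/2)
z = -8 (z = (-2)³ = -8)
(H(-18, 49) + 1158) + z = ((49/2 + (½)*(-18)) + 1158) - 8 = ((49/2 - 9) + 1158) - 8 = (31/2 + 1158) - 8 = 2347/2 - 8 = 2331/2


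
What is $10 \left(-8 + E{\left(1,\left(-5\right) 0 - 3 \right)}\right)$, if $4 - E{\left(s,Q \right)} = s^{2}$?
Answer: $-50$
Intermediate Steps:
$E{\left(s,Q \right)} = 4 - s^{2}$
$10 \left(-8 + E{\left(1,\left(-5\right) 0 - 3 \right)}\right) = 10 \left(-8 + \left(4 - 1^{2}\right)\right) = 10 \left(-8 + \left(4 - 1\right)\right) = 10 \left(-8 + 3\right) = 10 \left(-5\right) = -50$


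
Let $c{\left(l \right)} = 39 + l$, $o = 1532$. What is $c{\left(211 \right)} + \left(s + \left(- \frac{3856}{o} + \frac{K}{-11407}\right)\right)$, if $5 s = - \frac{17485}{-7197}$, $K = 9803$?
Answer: $\frac{7769824910398}{31442836557} \approx 247.11$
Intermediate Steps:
$s = \frac{3497}{7197}$ ($s = \frac{\left(-17485\right) \frac{1}{-7197}}{5} = \frac{\left(-17485\right) \left(- \frac{1}{7197}\right)}{5} = \frac{1}{5} \cdot \frac{17485}{7197} = \frac{3497}{7197} \approx 0.4859$)
$c{\left(211 \right)} + \left(s + \left(- \frac{3856}{o} + \frac{K}{-11407}\right)\right) = \left(39 + 211\right) + \left(\frac{3497}{7197} + \left(- \frac{3856}{1532} + \frac{9803}{-11407}\right)\right) = 250 + \left(\frac{3497}{7197} + \left(\left(-3856\right) \frac{1}{1532} + 9803 \left(- \frac{1}{11407}\right)\right)\right) = 250 + \left(\frac{3497}{7197} - \frac{14750897}{4368881}\right) = 250 - \frac{90884228852}{31442836557} = \frac{7769824910398}{31442836557}$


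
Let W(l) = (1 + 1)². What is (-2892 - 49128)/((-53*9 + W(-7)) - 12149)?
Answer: 26010/6311 ≈ 4.1214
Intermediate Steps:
W(l) = 4 (W(l) = 2² = 4)
(-2892 - 49128)/((-53*9 + W(-7)) - 12149) = (-2892 - 49128)/((-53*9 + 4) - 12149) = -52020/((-477 + 4) - 12149) = -52020/(-473 - 12149) = -52020/(-12622) = -52020*(-1/12622) = 26010/6311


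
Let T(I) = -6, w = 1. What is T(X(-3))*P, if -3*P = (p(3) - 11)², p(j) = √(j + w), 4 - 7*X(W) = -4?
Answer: 162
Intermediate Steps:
X(W) = 8/7 (X(W) = 4/7 - ⅐*(-4) = 4/7 + 4/7 = 8/7)
p(j) = √(1 + j) (p(j) = √(j + 1) = √(1 + j))
P = -27 (P = -(√(1 + 3) - 11)²/3 = -(√4 - 11)²/3 = -(2 - 11)²/3 = -⅓*(-9)² = -⅓*81 = -27)
T(X(-3))*P = -6*(-27) = 162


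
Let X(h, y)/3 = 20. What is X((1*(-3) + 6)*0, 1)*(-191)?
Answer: -11460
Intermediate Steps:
X(h, y) = 60 (X(h, y) = 3*20 = 60)
X((1*(-3) + 6)*0, 1)*(-191) = 60*(-191) = -11460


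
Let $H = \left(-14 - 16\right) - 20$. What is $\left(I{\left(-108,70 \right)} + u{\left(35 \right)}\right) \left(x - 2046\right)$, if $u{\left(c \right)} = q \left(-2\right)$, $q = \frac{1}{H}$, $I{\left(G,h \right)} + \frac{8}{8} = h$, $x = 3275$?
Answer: $\frac{2121254}{25} \approx 84850.0$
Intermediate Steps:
$H = -50$ ($H = -30 - 20 = -50$)
$I{\left(G,h \right)} = -1 + h$
$q = - \frac{1}{50}$ ($q = \frac{1}{-50} = - \frac{1}{50} \approx -0.02$)
$u{\left(c \right)} = \frac{1}{25}$ ($u{\left(c \right)} = \left(- \frac{1}{50}\right) \left(-2\right) = \frac{1}{25}$)
$\left(I{\left(-108,70 \right)} + u{\left(35 \right)}\right) \left(x - 2046\right) = \left(\left(-1 + 70\right) + \frac{1}{25}\right) \left(3275 - 2046\right) = \left(69 + \frac{1}{25}\right) 1229 = \frac{1726}{25} \cdot 1229 = \frac{2121254}{25}$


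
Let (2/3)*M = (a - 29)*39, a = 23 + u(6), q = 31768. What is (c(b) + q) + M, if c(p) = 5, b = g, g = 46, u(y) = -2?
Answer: 31305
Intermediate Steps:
b = 46
a = 21 (a = 23 - 2 = 21)
M = -468 (M = 3*((21 - 29)*39)/2 = 3*(-8*39)/2 = (3/2)*(-312) = -468)
(c(b) + q) + M = (5 + 31768) - 468 = 31773 - 468 = 31305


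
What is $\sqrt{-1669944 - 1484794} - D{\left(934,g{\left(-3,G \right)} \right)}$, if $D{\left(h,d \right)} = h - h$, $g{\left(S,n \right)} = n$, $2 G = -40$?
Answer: $i \sqrt{3154738} \approx 1776.2 i$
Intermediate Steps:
$G = -20$ ($G = \frac{1}{2} \left(-40\right) = -20$)
$D{\left(h,d \right)} = 0$
$\sqrt{-1669944 - 1484794} - D{\left(934,g{\left(-3,G \right)} \right)} = \sqrt{-1669944 - 1484794} - 0 = \sqrt{-3154738} + 0 = i \sqrt{3154738} + 0 = i \sqrt{3154738}$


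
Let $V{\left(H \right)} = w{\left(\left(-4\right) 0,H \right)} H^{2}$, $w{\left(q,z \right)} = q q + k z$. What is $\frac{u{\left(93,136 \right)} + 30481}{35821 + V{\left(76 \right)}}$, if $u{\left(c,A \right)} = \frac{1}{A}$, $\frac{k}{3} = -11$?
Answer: $- \frac{4145417}{1965252632} \approx -0.0021094$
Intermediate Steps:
$k = -33$ ($k = 3 \left(-11\right) = -33$)
$w{\left(q,z \right)} = q^{2} - 33 z$ ($w{\left(q,z \right)} = q q - 33 z = q^{2} - 33 z$)
$V{\left(H \right)} = - 33 H^{3}$ ($V{\left(H \right)} = \left(\left(\left(-4\right) 0\right)^{2} - 33 H\right) H^{2} = \left(0^{2} - 33 H\right) H^{2} = \left(0 - 33 H\right) H^{2} = - 33 H H^{2} = - 33 H^{3}$)
$\frac{u{\left(93,136 \right)} + 30481}{35821 + V{\left(76 \right)}} = \frac{\frac{1}{136} + 30481}{35821 - 33 \cdot 76^{3}} = \frac{\frac{1}{136} + 30481}{35821 - 14486208} = \frac{4145417}{136 \left(35821 - 14486208\right)} = \frac{4145417}{136 \left(-14450387\right)} = \frac{4145417}{136} \left(- \frac{1}{14450387}\right) = - \frac{4145417}{1965252632}$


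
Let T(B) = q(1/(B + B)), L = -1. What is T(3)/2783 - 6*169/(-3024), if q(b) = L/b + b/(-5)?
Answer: 2336431/7013160 ≈ 0.33315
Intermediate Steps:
q(b) = -1/b - b/5 (q(b) = -1/b + b/(-5) = -1/b + b*(-1/5) = -1/b - b/5)
T(B) = -2*B - 1/(10*B) (T(B) = -1/(1/(B + B)) - 1/(5*(B + B)) = -1/(1/(2*B)) - 1/(2*B)/5 = -1/(1/(2*B)) - 1/(10*B) = -2*B - 1/(10*B))
T(3)/2783 - 6*169/(-3024) = (-2*3 - 1/10/3)/2783 - 6*169/(-3024) = (-6 - 1/10*1/3)*(1/2783) - 1014*(-1/3024) = (-6 - 1/30)*(1/2783) + 169/504 = -181/30*1/2783 + 169/504 = -181/83490 + 169/504 = 2336431/7013160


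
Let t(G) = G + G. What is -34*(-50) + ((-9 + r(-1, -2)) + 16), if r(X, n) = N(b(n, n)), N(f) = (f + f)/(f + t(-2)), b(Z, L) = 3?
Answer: 1701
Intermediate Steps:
t(G) = 2*G
N(f) = 2*f/(-4 + f) (N(f) = (f + f)/(f + 2*(-2)) = (2*f)/(f - 4) = (2*f)/(-4 + f) = 2*f/(-4 + f))
r(X, n) = -6 (r(X, n) = 2*3/(-4 + 3) = 2*3/(-1) = 2*3*(-1) = -6)
-34*(-50) + ((-9 + r(-1, -2)) + 16) = -34*(-50) + ((-9 - 6) + 16) = 1700 + (-15 + 16) = 1700 + 1 = 1701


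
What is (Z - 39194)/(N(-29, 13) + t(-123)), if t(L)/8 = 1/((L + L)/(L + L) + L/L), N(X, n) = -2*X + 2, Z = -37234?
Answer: -19107/16 ≈ -1194.2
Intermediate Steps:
N(X, n) = 2 - 2*X
t(L) = 4 (t(L) = 8/((L + L)/(L + L) + L/L) = 8/((2*L)/((2*L)) + 1) = 8/((2*L)*(1/(2*L)) + 1) = 8/(1 + 1) = 8/2 = 8*(1/2) = 4)
(Z - 39194)/(N(-29, 13) + t(-123)) = (-37234 - 39194)/((2 - 2*(-29)) + 4) = -76428/((2 + 58) + 4) = -76428/(60 + 4) = -76428/64 = -76428*1/64 = -19107/16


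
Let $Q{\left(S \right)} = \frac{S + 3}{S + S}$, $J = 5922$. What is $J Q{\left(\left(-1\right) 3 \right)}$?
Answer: $0$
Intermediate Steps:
$Q{\left(S \right)} = \frac{3 + S}{2 S}$
$J Q{\left(\left(-1\right) 3 \right)} = 5922 \frac{3 - 3}{2 \left(\left(-1\right) 3\right)} = 5922 \frac{3 - 3}{2 \left(-3\right)} = 5922 \cdot \frac{1}{2} \left(- \frac{1}{3}\right) 0 = 5922 \cdot 0 = 0$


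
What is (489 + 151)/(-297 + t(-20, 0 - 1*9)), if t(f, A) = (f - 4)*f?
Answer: 640/183 ≈ 3.4973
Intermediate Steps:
t(f, A) = f*(-4 + f) (t(f, A) = (-4 + f)*f = f*(-4 + f))
(489 + 151)/(-297 + t(-20, 0 - 1*9)) = (489 + 151)/(-297 - 20*(-4 - 20)) = 640/(-297 - 20*(-24)) = 640/(-297 + 480) = 640/183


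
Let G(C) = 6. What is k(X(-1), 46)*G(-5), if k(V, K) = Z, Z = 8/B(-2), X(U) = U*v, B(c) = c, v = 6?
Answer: -24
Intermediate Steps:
X(U) = 6*U (X(U) = U*6 = 6*U)
Z = -4 (Z = 8/(-2) = 8*(-½) = -4)
k(V, K) = -4
k(X(-1), 46)*G(-5) = -4*6 = -24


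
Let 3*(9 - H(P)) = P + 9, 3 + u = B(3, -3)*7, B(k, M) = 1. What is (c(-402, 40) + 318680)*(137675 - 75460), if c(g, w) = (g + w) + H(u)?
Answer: 59413334120/3 ≈ 1.9804e+10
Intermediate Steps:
u = 4 (u = -3 + 1*7 = -3 + 7 = 4)
H(P) = 6 - P/3 (H(P) = 9 - (P + 9)/3 = 9 - (9 + P)/3 = 9 + (-3 - P/3) = 6 - P/3)
c(g, w) = 14/3 + g + w (c(g, w) = (g + w) + (6 - ⅓*4) = (g + w) + (6 - 4/3) = (g + w) + 14/3 = 14/3 + g + w)
(c(-402, 40) + 318680)*(137675 - 75460) = ((14/3 - 402 + 40) + 318680)*(137675 - 75460) = (-1072/3 + 318680)*62215 = (954968/3)*62215 = 59413334120/3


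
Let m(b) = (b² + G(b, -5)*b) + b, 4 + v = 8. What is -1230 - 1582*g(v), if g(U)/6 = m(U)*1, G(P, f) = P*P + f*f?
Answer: -1747758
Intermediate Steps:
v = 4 (v = -4 + 8 = 4)
G(P, f) = P² + f²
m(b) = b + b² + b*(25 + b²) (m(b) = (b² + (b² + (-5)²)*b) + b = (b² + (b² + 25)*b) + b = (b² + (25 + b²)*b) + b = (b² + b*(25 + b²)) + b = b + b² + b*(25 + b²))
g(U) = 6*U*(26 + U + U²) (g(U) = 6*((U*(26 + U + U²))*1) = 6*(U*(26 + U + U²)) = 6*U*(26 + U + U²))
-1230 - 1582*g(v) = -1230 - 9492*4*(26 + 4 + 4²) = -1230 - 9492*4*(26 + 4 + 16) = -1230 - 9492*4*46 = -1230 - 1582*1104 = -1230 - 1746528 = -1747758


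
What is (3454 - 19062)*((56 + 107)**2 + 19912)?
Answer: -725475448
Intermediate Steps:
(3454 - 19062)*((56 + 107)**2 + 19912) = -15608*(163**2 + 19912) = -15608*(26569 + 19912) = -15608*46481 = -725475448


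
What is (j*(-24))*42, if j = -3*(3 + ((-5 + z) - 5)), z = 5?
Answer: -6048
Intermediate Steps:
j = 6 (j = -3*(3 + ((-5 + 5) - 5)) = -3*(3 + (0 - 5)) = -3*(3 - 5) = -3*(-2) = 6)
(j*(-24))*42 = (6*(-24))*42 = -144*42 = -6048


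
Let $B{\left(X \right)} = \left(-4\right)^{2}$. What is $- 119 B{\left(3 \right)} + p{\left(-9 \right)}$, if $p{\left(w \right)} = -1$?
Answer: $-1905$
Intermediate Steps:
$B{\left(X \right)} = 16$
$- 119 B{\left(3 \right)} + p{\left(-9 \right)} = \left(-119\right) 16 - 1 = -1904 - 1 = -1905$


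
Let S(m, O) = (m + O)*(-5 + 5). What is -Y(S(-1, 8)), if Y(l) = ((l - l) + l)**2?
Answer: 0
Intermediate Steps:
S(m, O) = 0 (S(m, O) = (O + m)*0 = 0)
Y(l) = l**2 (Y(l) = (0 + l)**2 = l**2)
-Y(S(-1, 8)) = -1*0**2 = -1*0 = 0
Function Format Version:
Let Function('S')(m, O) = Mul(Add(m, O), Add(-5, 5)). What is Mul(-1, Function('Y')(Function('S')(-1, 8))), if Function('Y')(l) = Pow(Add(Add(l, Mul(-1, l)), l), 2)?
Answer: 0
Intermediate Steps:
Function('S')(m, O) = 0 (Function('S')(m, O) = Mul(Add(O, m), 0) = 0)
Function('Y')(l) = Pow(l, 2) (Function('Y')(l) = Pow(Add(0, l), 2) = Pow(l, 2))
Mul(-1, Function('Y')(Function('S')(-1, 8))) = Mul(-1, Pow(0, 2)) = Mul(-1, 0) = 0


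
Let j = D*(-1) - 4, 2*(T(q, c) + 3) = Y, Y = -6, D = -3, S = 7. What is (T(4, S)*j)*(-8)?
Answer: -48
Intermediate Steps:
T(q, c) = -6 (T(q, c) = -3 + (½)*(-6) = -3 - 3 = -6)
j = -1 (j = -3*(-1) - 4 = 3 - 4 = -1)
(T(4, S)*j)*(-8) = -6*(-1)*(-8) = 6*(-8) = -48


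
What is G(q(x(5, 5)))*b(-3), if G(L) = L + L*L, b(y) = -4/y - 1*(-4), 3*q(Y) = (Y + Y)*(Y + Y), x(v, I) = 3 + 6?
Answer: 62784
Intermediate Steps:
x(v, I) = 9
q(Y) = 4*Y**2/3 (q(Y) = ((Y + Y)*(Y + Y))/3 = ((2*Y)*(2*Y))/3 = (4*Y**2)/3 = 4*Y**2/3)
b(y) = 4 - 4/y (b(y) = -4/y + 4 = 4 - 4/y)
G(L) = L + L**2
G(q(x(5, 5)))*b(-3) = (((4/3)*9**2)*(1 + (4/3)*9**2))*(4 - 4/(-3)) = (((4/3)*81)*(1 + (4/3)*81))*(4 - 4*(-1/3)) = (108*(1 + 108))*(4 + 4/3) = (108*109)*(16/3) = 11772*(16/3) = 62784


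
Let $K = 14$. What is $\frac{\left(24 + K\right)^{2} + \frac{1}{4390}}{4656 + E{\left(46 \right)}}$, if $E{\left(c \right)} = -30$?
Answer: $\frac{6339161}{20308140} \approx 0.31215$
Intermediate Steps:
$\frac{\left(24 + K\right)^{2} + \frac{1}{4390}}{4656 + E{\left(46 \right)}} = \frac{\left(24 + 14\right)^{2} + \frac{1}{4390}}{4656 - 30} = \frac{38^{2} + \frac{1}{4390}}{4626} = \left(1444 + \frac{1}{4390}\right) \frac{1}{4626} = \frac{6339161}{4390} \cdot \frac{1}{4626} = \frac{6339161}{20308140}$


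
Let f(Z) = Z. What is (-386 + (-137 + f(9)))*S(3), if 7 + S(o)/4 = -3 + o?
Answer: 14392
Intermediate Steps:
S(o) = -40 + 4*o (S(o) = -28 + 4*(-3 + o) = -28 + (-12 + 4*o) = -40 + 4*o)
(-386 + (-137 + f(9)))*S(3) = (-386 + (-137 + 9))*(-40 + 4*3) = (-386 - 128)*(-40 + 12) = -514*(-28) = 14392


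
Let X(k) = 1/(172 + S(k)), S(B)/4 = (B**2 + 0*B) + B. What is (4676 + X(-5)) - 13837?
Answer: -2308571/252 ≈ -9161.0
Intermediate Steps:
S(B) = 4*B + 4*B**2 (S(B) = 4*((B**2 + 0*B) + B) = 4*((B**2 + 0) + B) = 4*(B**2 + B) = 4*(B + B**2) = 4*B + 4*B**2)
X(k) = 1/(172 + 4*k*(1 + k))
(4676 + X(-5)) - 13837 = (4676 + 1/(4*(43 - 5*(1 - 5)))) - 13837 = (4676 + 1/(4*(43 - 5*(-4)))) - 13837 = (4676 + 1/(4*(43 + 20))) - 13837 = (4676 + (1/4)/63) - 13837 = (4676 + (1/4)*(1/63)) - 13837 = (4676 + 1/252) - 13837 = 1178353/252 - 13837 = -2308571/252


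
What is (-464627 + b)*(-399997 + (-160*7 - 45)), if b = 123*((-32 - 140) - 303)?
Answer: 209828586424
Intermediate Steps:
b = -58425 (b = 123*(-172 - 303) = 123*(-475) = -58425)
(-464627 + b)*(-399997 + (-160*7 - 45)) = (-464627 - 58425)*(-399997 + (-160*7 - 45)) = -523052*(-399997 + (-1120 - 45)) = -523052*(-399997 - 1165) = -523052*(-401162) = 209828586424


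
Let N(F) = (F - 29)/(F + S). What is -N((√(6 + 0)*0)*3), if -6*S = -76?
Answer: 87/38 ≈ 2.2895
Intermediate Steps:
S = 38/3 (S = -⅙*(-76) = 38/3 ≈ 12.667)
N(F) = (-29 + F)/(38/3 + F) (N(F) = (F - 29)/(F + 38/3) = (-29 + F)/(38/3 + F))
-N((√(6 + 0)*0)*3) = -3*(-29 + (√(6 + 0)*0)*3)/(38 + 3*((√(6 + 0)*0)*3)) = -3*(-29 + (√6*0)*3)/(38 + 3*((√6*0)*3)) = -3*(-29 + 0*3)/(38 + 3*(0*3)) = -3*(-29 + 0)/(38 + 3*0) = -3*(-29)/(38 + 0) = -3*(-29)/38 = -1*(-87/38) = 87/38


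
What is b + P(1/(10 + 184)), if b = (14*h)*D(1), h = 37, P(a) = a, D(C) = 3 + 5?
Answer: 803937/194 ≈ 4144.0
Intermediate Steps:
D(C) = 8
b = 4144 (b = (14*37)*8 = 518*8 = 4144)
b + P(1/(10 + 184)) = 4144 + 1/(10 + 184) = 4144 + 1/194 = 803937/194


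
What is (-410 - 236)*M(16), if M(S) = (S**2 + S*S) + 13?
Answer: -339150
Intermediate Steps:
M(S) = 13 + 2*S**2 (M(S) = (S**2 + S**2) + 13 = 2*S**2 + 13 = 13 + 2*S**2)
(-410 - 236)*M(16) = (-410 - 236)*(13 + 2*16**2) = -646*(13 + 2*256) = -646*(13 + 512) = -646*525 = -339150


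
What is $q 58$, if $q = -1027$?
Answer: $-59566$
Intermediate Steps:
$q 58 = \left(-1027\right) 58 = -59566$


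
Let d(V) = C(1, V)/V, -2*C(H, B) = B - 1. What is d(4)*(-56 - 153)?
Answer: 627/8 ≈ 78.375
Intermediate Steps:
C(H, B) = ½ - B/2 (C(H, B) = -(B - 1)/2 = -(-1 + B)/2 = ½ - B/2)
d(V) = (½ - V/2)/V
d(4)*(-56 - 153) = ((½)*(1 - 1*4)/4)*(-56 - 153) = ((½)*(¼)*(1 - 4))*(-209) = ((½)*(¼)*(-3))*(-209) = -3/8*(-209) = 627/8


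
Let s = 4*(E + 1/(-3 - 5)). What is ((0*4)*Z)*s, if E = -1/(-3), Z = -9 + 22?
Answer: 0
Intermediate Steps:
Z = 13
E = 1/3 (E = -1/3*(-1) = 1/3 ≈ 0.33333)
s = 5/6 (s = 4*(1/3 + 1/(-3 - 5)) = 4*(1/3 + 1/(-8)) = 4*(1/3 - 1/8) = 4*(5/24) = 5/6 ≈ 0.83333)
((0*4)*Z)*s = ((0*4)*13)*(5/6) = (0*13)*(5/6) = 0*(5/6) = 0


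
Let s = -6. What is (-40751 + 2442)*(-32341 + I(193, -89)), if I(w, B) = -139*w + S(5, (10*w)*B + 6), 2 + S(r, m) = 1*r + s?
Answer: 2266781839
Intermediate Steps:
S(r, m) = -8 + r (S(r, m) = -2 + (1*r - 6) = -2 + (r - 6) = -2 + (-6 + r) = -8 + r)
I(w, B) = -3 - 139*w (I(w, B) = -139*w + (-8 + 5) = -139*w - 3 = -3 - 139*w)
(-40751 + 2442)*(-32341 + I(193, -89)) = (-40751 + 2442)*(-32341 + (-3 - 139*193)) = -38309*(-32341 + (-3 - 26827)) = -38309*(-32341 - 26830) = -38309*(-59171) = 2266781839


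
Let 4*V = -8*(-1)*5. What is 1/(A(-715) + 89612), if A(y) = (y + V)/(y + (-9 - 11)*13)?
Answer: 65/5824827 ≈ 1.1159e-5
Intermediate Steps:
V = 10 (V = (-8*(-1)*5)/4 = (8*5)/4 = (1/4)*40 = 10)
A(y) = (10 + y)/(-260 + y) (A(y) = (y + 10)/(y + (-9 - 11)*13) = (10 + y)/(y - 20*13) = (10 + y)/(y - 260) = (10 + y)/(-260 + y))
1/(A(-715) + 89612) = 1/((10 - 715)/(-260 - 715) + 89612) = 1/(-705/(-975) + 89612) = 1/(-1/975*(-705) + 89612) = 1/(47/65 + 89612) = 1/(5824827/65) = 65/5824827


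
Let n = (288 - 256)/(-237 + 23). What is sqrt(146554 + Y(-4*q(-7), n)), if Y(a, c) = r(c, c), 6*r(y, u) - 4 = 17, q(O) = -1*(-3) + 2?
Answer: sqrt(586230)/2 ≈ 382.83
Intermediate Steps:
q(O) = 5 (q(O) = 3 + 2 = 5)
r(y, u) = 7/2 (r(y, u) = 2/3 + (1/6)*17 = 2/3 + 17/6 = 7/2)
n = -16/107 (n = 32/(-214) = 32*(-1/214) = -16/107 ≈ -0.14953)
Y(a, c) = 7/2
sqrt(146554 + Y(-4*q(-7), n)) = sqrt(146554 + 7/2) = sqrt(293115/2) = sqrt(586230)/2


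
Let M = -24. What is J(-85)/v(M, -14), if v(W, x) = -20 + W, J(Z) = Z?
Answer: 85/44 ≈ 1.9318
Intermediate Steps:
J(-85)/v(M, -14) = -85/(-20 - 24) = -85/(-44) = -85*(-1/44) = 85/44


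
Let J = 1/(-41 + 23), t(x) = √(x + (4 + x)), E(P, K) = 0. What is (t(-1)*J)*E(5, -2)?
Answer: 0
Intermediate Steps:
t(x) = √(4 + 2*x)
J = -1/18 (J = 1/(-18) = -1/18 ≈ -0.055556)
(t(-1)*J)*E(5, -2) = (√(4 + 2*(-1))*(-1/18))*0 = (√(4 - 2)*(-1/18))*0 = (√2*(-1/18))*0 = -√2/18*0 = 0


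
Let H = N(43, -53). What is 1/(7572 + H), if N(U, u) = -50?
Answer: 1/7522 ≈ 0.00013294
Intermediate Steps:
H = -50
1/(7572 + H) = 1/(7572 - 50) = 1/7522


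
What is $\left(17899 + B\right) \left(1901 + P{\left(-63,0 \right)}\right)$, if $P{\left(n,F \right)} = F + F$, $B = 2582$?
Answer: $38934381$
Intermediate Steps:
$P{\left(n,F \right)} = 2 F$
$\left(17899 + B\right) \left(1901 + P{\left(-63,0 \right)}\right) = \left(17899 + 2582\right) \left(1901 + 2 \cdot 0\right) = 20481 \left(1901 + 0\right) = 20481 \cdot 1901 = 38934381$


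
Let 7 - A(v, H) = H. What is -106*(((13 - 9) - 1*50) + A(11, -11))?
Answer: 2968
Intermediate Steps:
A(v, H) = 7 - H
-106*(((13 - 9) - 1*50) + A(11, -11)) = -106*(((13 - 9) - 1*50) + (7 - 1*(-11))) = -106*((4 - 50) + (7 + 11)) = -106*(-46 + 18) = -106*(-28) = 2968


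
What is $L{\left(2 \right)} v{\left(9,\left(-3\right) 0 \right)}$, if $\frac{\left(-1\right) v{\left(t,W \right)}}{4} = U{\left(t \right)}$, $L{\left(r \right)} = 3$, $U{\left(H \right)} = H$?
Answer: $-108$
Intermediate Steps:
$v{\left(t,W \right)} = - 4 t$
$L{\left(2 \right)} v{\left(9,\left(-3\right) 0 \right)} = 3 \left(\left(-4\right) 9\right) = 3 \left(-36\right) = -108$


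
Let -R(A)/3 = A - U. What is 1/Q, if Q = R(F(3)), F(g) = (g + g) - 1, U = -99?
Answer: -1/312 ≈ -0.0032051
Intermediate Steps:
F(g) = -1 + 2*g (F(g) = 2*g - 1 = -1 + 2*g)
R(A) = -297 - 3*A (R(A) = -3*(A - 1*(-99)) = -3*(A + 99) = -3*(99 + A) = -297 - 3*A)
Q = -312 (Q = -297 - 3*(-1 + 2*3) = -297 - 3*(-1 + 6) = -297 - 3*5 = -297 - 15 = -312)
1/Q = 1/(-312) = -1/312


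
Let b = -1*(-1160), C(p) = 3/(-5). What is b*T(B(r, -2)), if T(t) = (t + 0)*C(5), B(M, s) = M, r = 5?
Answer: -3480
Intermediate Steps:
C(p) = -3/5 (C(p) = 3*(-1/5) = -3/5)
b = 1160
T(t) = -3*t/5 (T(t) = (t + 0)*(-3/5) = t*(-3/5) = -3*t/5)
b*T(B(r, -2)) = 1160*(-3/5*5) = 1160*(-3) = -3480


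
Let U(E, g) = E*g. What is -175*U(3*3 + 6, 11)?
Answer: -28875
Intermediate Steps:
-175*U(3*3 + 6, 11) = -175*(3*3 + 6)*11 = -175*(9 + 6)*11 = -2625*11 = -175*165 = -28875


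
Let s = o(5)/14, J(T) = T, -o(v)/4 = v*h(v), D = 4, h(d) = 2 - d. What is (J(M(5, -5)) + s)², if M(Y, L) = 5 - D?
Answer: 1369/49 ≈ 27.939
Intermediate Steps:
M(Y, L) = 1 (M(Y, L) = 5 - 1*4 = 5 - 4 = 1)
o(v) = -4*v*(2 - v)
s = 30/7 (s = (4*5*(-2 + 5))/14 = (4*5*3)*(1/14) = 60*(1/14) = 30/7 ≈ 4.2857)
(J(M(5, -5)) + s)² = (1 + 30/7)² = (37/7)² = 1369/49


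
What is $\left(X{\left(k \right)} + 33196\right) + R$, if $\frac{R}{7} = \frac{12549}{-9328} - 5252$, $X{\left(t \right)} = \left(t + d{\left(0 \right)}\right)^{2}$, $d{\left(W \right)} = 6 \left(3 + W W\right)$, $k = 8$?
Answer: $- \frac{27064419}{9328} \approx -2901.4$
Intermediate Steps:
$d{\left(W \right)} = 18 + 6 W^{2}$ ($d{\left(W \right)} = 6 \left(3 + W^{2}\right) = 18 + 6 W^{2}$)
$X{\left(t \right)} = \left(18 + t\right)^{2}$ ($X{\left(t \right)} = \left(t + \left(18 + 6 \cdot 0^{2}\right)\right)^{2} = \left(t + \left(18 + 6 \cdot 0\right)\right)^{2} = \left(t + \left(18 + 0\right)\right)^{2} = \left(t + 18\right)^{2} = \left(18 + t\right)^{2}$)
$R = - \frac{343022435}{9328}$ ($R = 7 \left(\frac{12549}{-9328} - 5252\right) = 7 \left(12549 \left(- \frac{1}{9328}\right) - 5252\right) = 7 \left(- \frac{12549}{9328} - 5252\right) = 7 \left(- \frac{49003205}{9328}\right) = - \frac{343022435}{9328} \approx -36773.0$)
$\left(X{\left(k \right)} + 33196\right) + R = \left(\left(18 + 8\right)^{2} + 33196\right) - \frac{343022435}{9328} = \left(26^{2} + 33196\right) - \frac{343022435}{9328} = \left(676 + 33196\right) - \frac{343022435}{9328} = 33872 - \frac{343022435}{9328} = - \frac{27064419}{9328}$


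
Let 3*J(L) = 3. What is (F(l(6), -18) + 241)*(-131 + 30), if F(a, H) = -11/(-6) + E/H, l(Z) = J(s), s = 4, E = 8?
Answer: -440663/18 ≈ -24481.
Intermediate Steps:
J(L) = 1 (J(L) = (⅓)*3 = 1)
l(Z) = 1
F(a, H) = 11/6 + 8/H (F(a, H) = -11/(-6) + 8/H = -11*(-⅙) + 8/H = 11/6 + 8/H)
(F(l(6), -18) + 241)*(-131 + 30) = ((11/6 + 8/(-18)) + 241)*(-131 + 30) = ((11/6 + 8*(-1/18)) + 241)*(-101) = ((11/6 - 4/9) + 241)*(-101) = (25/18 + 241)*(-101) = (4363/18)*(-101) = -440663/18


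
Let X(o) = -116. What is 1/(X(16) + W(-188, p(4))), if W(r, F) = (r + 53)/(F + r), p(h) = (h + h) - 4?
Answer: -184/21209 ≈ -0.0086756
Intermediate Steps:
p(h) = -4 + 2*h (p(h) = 2*h - 4 = -4 + 2*h)
W(r, F) = (53 + r)/(F + r)
1/(X(16) + W(-188, p(4))) = 1/(-116 + (53 - 188)/((-4 + 2*4) - 188)) = 1/(-116 - 135/((-4 + 8) - 188)) = 1/(-116 - 135/(4 - 188)) = 1/(-116 - 135/(-184)) = 1/(-116 - 1/184*(-135)) = 1/(-116 + 135/184) = 1/(-21209/184) = -184/21209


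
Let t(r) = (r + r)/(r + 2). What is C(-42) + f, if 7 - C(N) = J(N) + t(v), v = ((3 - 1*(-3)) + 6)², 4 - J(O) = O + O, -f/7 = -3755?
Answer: 1912748/73 ≈ 26202.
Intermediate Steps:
f = 26285 (f = -7*(-3755) = 26285)
J(O) = 4 - 2*O (J(O) = 4 - (O + O) = 4 - 2*O)
v = 144 (v = ((3 + 3) + 6)² = (6 + 6)² = 12² = 144)
t(r) = 2*r/(2 + r) (t(r) = (2*r)/(2 + r) = 2*r/(2 + r))
C(N) = 75/73 + 2*N (C(N) = 7 - ((4 - 2*N) + 2*144/(2 + 144)) = 7 - ((4 - 2*N) + 2*144/146) = 7 - ((4 - 2*N) + 2*144*(1/146)) = 7 - ((4 - 2*N) + 144/73) = 7 - (436/73 - 2*N) = 7 + (-436/73 + 2*N) = 75/73 + 2*N)
C(-42) + f = (75/73 + 2*(-42)) + 26285 = (75/73 - 84) + 26285 = -6057/73 + 26285 = 1912748/73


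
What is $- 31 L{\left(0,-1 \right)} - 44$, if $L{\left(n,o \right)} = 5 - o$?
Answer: $-230$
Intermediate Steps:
$- 31 L{\left(0,-1 \right)} - 44 = - 31 \left(5 - -1\right) - 44 = - 31 \left(5 + 1\right) - 44 = \left(-31\right) 6 - 44 = -186 - 44 = -230$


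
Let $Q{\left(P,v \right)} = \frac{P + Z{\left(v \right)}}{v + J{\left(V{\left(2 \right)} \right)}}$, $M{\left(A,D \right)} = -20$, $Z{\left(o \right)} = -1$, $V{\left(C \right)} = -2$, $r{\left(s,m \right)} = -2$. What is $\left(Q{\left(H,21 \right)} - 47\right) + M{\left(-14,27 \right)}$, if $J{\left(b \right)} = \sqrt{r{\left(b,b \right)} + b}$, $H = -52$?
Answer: $- \frac{30928}{445} + \frac{106 i}{445} \approx -69.501 + 0.2382 i$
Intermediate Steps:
$J{\left(b \right)} = \sqrt{-2 + b}$
$Q{\left(P,v \right)} = \frac{-1 + P}{v + 2 i}$ ($Q{\left(P,v \right)} = \frac{P - 1}{v + \sqrt{-2 - 2}} = \frac{-1 + P}{v + \sqrt{-4}} = \frac{-1 + P}{v + 2 i}$)
$\left(Q{\left(H,21 \right)} - 47\right) + M{\left(-14,27 \right)} = \left(\frac{-1 - 52}{21 + 2 i} - 47\right) - 20 = \left(\frac{21 - 2 i}{445} \left(-53\right) - 47\right) - 20 = \left(- \frac{53 \left(21 - 2 i\right)}{445} - 47\right) - 20 = \left(-47 - \frac{53 \left(21 - 2 i\right)}{445}\right) - 20 = -67 - \frac{53 \left(21 - 2 i\right)}{445}$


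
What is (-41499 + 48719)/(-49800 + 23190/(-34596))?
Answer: -8326104/57430133 ≈ -0.14498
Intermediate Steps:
(-41499 + 48719)/(-49800 + 23190/(-34596)) = 7220/(-49800 + 23190*(-1/34596)) = 7220/(-49800 - 3865/5766) = 7220/(-287150665/5766) = 7220*(-5766/287150665) = -8326104/57430133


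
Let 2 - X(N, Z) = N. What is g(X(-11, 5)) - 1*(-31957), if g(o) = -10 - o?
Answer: 31934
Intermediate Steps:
X(N, Z) = 2 - N
g(X(-11, 5)) - 1*(-31957) = (-10 - (2 - 1*(-11))) - 1*(-31957) = (-10 - (2 + 11)) + 31957 = (-10 - 1*13) + 31957 = (-10 - 13) + 31957 = -23 + 31957 = 31934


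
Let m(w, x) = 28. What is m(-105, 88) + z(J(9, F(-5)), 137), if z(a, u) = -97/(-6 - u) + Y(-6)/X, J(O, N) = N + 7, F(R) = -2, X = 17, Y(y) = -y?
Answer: 70575/2431 ≈ 29.031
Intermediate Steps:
J(O, N) = 7 + N
z(a, u) = 6/17 - 97/(-6 - u) (z(a, u) = -97/(-6 - u) - 1*(-6)/17 = -97/(-6 - u) + 6*(1/17) = -97/(-6 - u) + 6/17 = 6/17 - 97/(-6 - u))
m(-105, 88) + z(J(9, F(-5)), 137) = 28 + (1685 + 6*137)/(17*(6 + 137)) = 28 + (1/17)*(1685 + 822)/143 = 28 + (1/17)*(1/143)*2507 = 28 + 2507/2431 = 70575/2431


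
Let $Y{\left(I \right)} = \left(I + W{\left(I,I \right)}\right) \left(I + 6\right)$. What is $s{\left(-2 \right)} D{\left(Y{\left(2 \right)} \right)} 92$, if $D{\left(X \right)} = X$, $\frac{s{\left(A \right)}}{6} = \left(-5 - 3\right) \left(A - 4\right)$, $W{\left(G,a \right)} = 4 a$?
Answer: $2119680$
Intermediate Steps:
$s{\left(A \right)} = 192 - 48 A$ ($s{\left(A \right)} = 6 \left(-5 - 3\right) \left(A - 4\right) = 6 \left(- 8 \left(-4 + A\right)\right) = 6 \left(32 - 8 A\right) = 192 - 48 A$)
$Y{\left(I \right)} = 5 I \left(6 + I\right)$ ($Y{\left(I \right)} = \left(I + 4 I\right) \left(I + 6\right) = 5 I \left(6 + I\right)$)
$s{\left(-2 \right)} D{\left(Y{\left(2 \right)} \right)} 92 = \left(192 - -96\right) 5 \cdot 2 \left(6 + 2\right) 92 = \left(192 + 96\right) 5 \cdot 2 \cdot 8 \cdot 92 = 288 \cdot 80 \cdot 92 = 23040 \cdot 92 = 2119680$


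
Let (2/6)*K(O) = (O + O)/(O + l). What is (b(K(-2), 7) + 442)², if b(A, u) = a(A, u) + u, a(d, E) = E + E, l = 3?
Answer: 214369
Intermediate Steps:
a(d, E) = 2*E
K(O) = 6*O/(3 + O) (K(O) = 3*((O + O)/(O + 3)) = 3*((2*O)/(3 + O)) = 3*(2*O/(3 + O)) = 6*O/(3 + O))
b(A, u) = 3*u (b(A, u) = 2*u + u = 3*u)
(b(K(-2), 7) + 442)² = (3*7 + 442)² = (21 + 442)² = 463² = 214369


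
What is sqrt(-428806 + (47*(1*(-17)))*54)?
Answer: 4*I*sqrt(29497) ≈ 686.99*I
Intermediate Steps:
sqrt(-428806 + (47*(1*(-17)))*54) = sqrt(-428806 + (47*(-17))*54) = sqrt(-428806 - 799*54) = sqrt(-428806 - 43146) = sqrt(-471952) = 4*I*sqrt(29497)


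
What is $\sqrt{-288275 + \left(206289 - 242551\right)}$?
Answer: $i \sqrt{324537} \approx 569.68 i$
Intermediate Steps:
$\sqrt{-288275 + \left(206289 - 242551\right)} = \sqrt{-288275 - 36262} = \sqrt{-324537} = i \sqrt{324537}$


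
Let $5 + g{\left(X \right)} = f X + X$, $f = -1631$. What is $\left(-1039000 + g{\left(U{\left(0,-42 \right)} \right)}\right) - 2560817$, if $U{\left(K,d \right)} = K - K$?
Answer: $-3599822$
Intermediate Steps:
$U{\left(K,d \right)} = 0$
$g{\left(X \right)} = -5 - 1630 X$ ($g{\left(X \right)} = -5 + \left(- 1631 X + X\right) = -5 - 1630 X$)
$\left(-1039000 + g{\left(U{\left(0,-42 \right)} \right)}\right) - 2560817 = \left(-1039000 - 5\right) - 2560817 = -1039005 - 2560817 = -3599822$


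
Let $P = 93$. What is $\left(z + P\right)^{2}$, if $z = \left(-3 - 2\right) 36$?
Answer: $7569$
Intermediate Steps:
$z = -180$ ($z = \left(-3 - 2\right) 36 = \left(-5\right) 36 = -180$)
$\left(z + P\right)^{2} = \left(-180 + 93\right)^{2} = \left(-87\right)^{2} = 7569$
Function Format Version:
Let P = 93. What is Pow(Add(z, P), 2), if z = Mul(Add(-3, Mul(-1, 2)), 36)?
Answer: 7569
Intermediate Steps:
z = -180 (z = Mul(Add(-3, -2), 36) = Mul(-5, 36) = -180)
Pow(Add(z, P), 2) = Pow(Add(-180, 93), 2) = Pow(-87, 2) = 7569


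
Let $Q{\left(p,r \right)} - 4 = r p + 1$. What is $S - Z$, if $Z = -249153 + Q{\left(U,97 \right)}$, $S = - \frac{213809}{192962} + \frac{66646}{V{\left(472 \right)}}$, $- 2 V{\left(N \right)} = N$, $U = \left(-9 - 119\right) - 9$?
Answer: $\frac{1492277042076}{5692379} \approx 2.6215 \cdot 10^{5}$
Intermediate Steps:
$U = -137$ ($U = -128 - 9 = -137$)
$Q{\left(p,r \right)} = 5 + p r$ ($Q{\left(p,r \right)} = 4 + \left(r p + 1\right) = 4 + \left(p r + 1\right) = 4 + \left(1 + p r\right) = 5 + p r$)
$V{\left(N \right)} = - \frac{N}{2}$
$S = - \frac{1613825547}{5692379}$ ($S = - \frac{213809}{192962} + \frac{66646}{\left(- \frac{1}{2}\right) 472} = \left(-213809\right) \frac{1}{192962} + \frac{66646}{-236} = - \frac{213809}{192962} + 66646 \left(- \frac{1}{236}\right) = - \frac{213809}{192962} - \frac{33323}{118} = - \frac{1613825547}{5692379} \approx -283.51$)
$Z = -262437$ ($Z = -249153 + \left(5 - 13289\right) = -249153 - 13284 = -262437$)
$S - Z = - \frac{1613825547}{5692379} - -262437 = - \frac{1613825547}{5692379} + 262437 = \frac{1492277042076}{5692379}$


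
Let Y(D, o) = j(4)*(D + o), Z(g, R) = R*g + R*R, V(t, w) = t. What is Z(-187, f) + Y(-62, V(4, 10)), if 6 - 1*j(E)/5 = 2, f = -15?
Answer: 1870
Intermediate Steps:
j(E) = 20 (j(E) = 30 - 5*2 = 30 - 10 = 20)
Z(g, R) = R² + R*g (Z(g, R) = R*g + R² = R² + R*g)
Y(D, o) = 20*D + 20*o (Y(D, o) = 20*(D + o) = 20*D + 20*o)
Z(-187, f) + Y(-62, V(4, 10)) = -15*(-15 - 187) + (20*(-62) + 20*4) = -15*(-202) + (-1240 + 80) = 3030 - 1160 = 1870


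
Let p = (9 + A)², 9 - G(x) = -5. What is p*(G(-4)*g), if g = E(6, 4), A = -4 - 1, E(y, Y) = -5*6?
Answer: -6720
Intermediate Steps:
G(x) = 14 (G(x) = 9 - 1*(-5) = 9 + 5 = 14)
E(y, Y) = -30
A = -5
g = -30
p = 16 (p = (9 - 5)² = 4² = 16)
p*(G(-4)*g) = 16*(14*(-30)) = 16*(-420) = -6720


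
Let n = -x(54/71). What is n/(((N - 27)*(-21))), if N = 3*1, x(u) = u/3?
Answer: -1/1988 ≈ -0.00050302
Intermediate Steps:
x(u) = u/3 (x(u) = u*(1/3) = u/3)
n = -18/71 (n = -54/71/3 = -54*(1/71)/3 = -54/(3*71) = -1*18/71 = -18/71 ≈ -0.25352)
N = 3
n/(((N - 27)*(-21))) = -18*(-1/(21*(3 - 27)))/71 = -18/(71*((-24*(-21)))) = -18/71/504 = -18/71*1/504 = -1/1988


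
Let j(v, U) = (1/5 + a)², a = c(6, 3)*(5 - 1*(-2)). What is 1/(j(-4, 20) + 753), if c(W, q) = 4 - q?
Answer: 25/20121 ≈ 0.0012425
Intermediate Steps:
a = 7 (a = (4 - 1*3)*(5 - 1*(-2)) = (4 - 3)*(5 + 2) = 1*7 = 7)
j(v, U) = 1296/25 (j(v, U) = (1/5 + 7)² = (⅕ + 7)² = (36/5)² = 1296/25)
1/(j(-4, 20) + 753) = 1/(1296/25 + 753) = 1/(20121/25) = 25/20121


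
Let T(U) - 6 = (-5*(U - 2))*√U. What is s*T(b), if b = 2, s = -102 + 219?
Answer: 702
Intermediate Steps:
s = 117
T(U) = 6 + √U*(10 - 5*U) (T(U) = 6 + (-5*(U - 2))*√U = 6 + (-5*(-2 + U))*√U = 6 + (10 - 5*U)*√U = 6 + √U*(10 - 5*U))
s*T(b) = 117*(6 - 10*√2 + 10*√2) = 117*6 = 702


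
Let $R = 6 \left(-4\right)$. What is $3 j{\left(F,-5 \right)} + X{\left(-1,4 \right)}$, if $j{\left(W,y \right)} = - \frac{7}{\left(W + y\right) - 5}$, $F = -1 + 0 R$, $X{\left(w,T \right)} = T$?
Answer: $\frac{65}{11} \approx 5.9091$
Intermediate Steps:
$R = -24$
$F = -1$ ($F = -1 + 0 \left(-24\right) = -1 + 0 = -1$)
$j{\left(W,y \right)} = - \frac{7}{-5 + W + y}$
$3 j{\left(F,-5 \right)} + X{\left(-1,4 \right)} = 3 \left(- \frac{7}{-5 - 1 - 5}\right) + 4 = 3 \left(- \frac{7}{-11}\right) + 4 = 3 \left(\left(-7\right) \left(- \frac{1}{11}\right)\right) + 4 = 3 \cdot \frac{7}{11} + 4 = \frac{21}{11} + 4 = \frac{65}{11}$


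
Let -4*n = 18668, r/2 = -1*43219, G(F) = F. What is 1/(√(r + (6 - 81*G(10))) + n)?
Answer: -4667/21868131 - I*√87242/21868131 ≈ -0.00021342 - 1.3507e-5*I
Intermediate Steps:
r = -86438 (r = 2*(-1*43219) = 2*(-43219) = -86438)
n = -4667 (n = -¼*18668 = -4667)
1/(√(r + (6 - 81*G(10))) + n) = 1/(√(-86438 + (6 - 81*10)) - 4667) = 1/(√(-86438 + (6 - 810)) - 4667) = 1/(√(-86438 - 804) - 4667) = 1/(√(-87242) - 4667) = 1/(I*√87242 - 4667) = 1/(-4667 + I*√87242)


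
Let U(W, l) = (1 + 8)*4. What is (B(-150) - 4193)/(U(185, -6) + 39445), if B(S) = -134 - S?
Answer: -4177/39481 ≈ -0.10580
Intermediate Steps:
U(W, l) = 36 (U(W, l) = 9*4 = 36)
(B(-150) - 4193)/(U(185, -6) + 39445) = ((-134 - 1*(-150)) - 4193)/(36 + 39445) = ((-134 + 150) - 4193)/39481 = (16 - 4193)*(1/39481) = -4177*1/39481 = -4177/39481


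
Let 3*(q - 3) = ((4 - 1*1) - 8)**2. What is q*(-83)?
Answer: -2822/3 ≈ -940.67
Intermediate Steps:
q = 34/3 (q = 3 + ((4 - 1*1) - 8)**2/3 = 3 + ((4 - 1) - 8)**2/3 = 3 + (3 - 8)**2/3 = 3 + (1/3)*(-5)**2 = 3 + (1/3)*25 = 3 + 25/3 = 34/3 ≈ 11.333)
q*(-83) = (34/3)*(-83) = -2822/3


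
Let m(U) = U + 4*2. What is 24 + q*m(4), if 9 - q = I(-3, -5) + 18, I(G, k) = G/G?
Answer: -96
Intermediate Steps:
I(G, k) = 1
m(U) = 8 + U (m(U) = U + 8 = 8 + U)
q = -10 (q = 9 - (1 + 18) = 9 - 1*19 = 9 - 19 = -10)
24 + q*m(4) = 24 - 10*(8 + 4) = 24 - 10*12 = 24 - 120 = -96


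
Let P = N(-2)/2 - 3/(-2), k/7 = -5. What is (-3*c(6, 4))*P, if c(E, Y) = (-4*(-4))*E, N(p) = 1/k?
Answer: -14976/35 ≈ -427.89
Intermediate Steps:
k = -35 (k = 7*(-5) = -35)
N(p) = -1/35 (N(p) = 1/(-35) = -1/35)
c(E, Y) = 16*E
P = 52/35 (P = -1/35/2 - 3/(-2) = -1/35*½ - 3*(-½) = -1/70 + 3/2 = 52/35 ≈ 1.4857)
(-3*c(6, 4))*P = -48*6*(52/35) = -3*96*(52/35) = -288*52/35 = -14976/35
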